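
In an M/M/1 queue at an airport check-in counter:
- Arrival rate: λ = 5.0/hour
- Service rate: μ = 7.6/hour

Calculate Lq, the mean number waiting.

ρ = λ/μ = 5.0/7.6 = 0.6579
For M/M/1: Lq = λ²/(μ(μ-λ))
Lq = 25.00/(7.6 × 2.60)
Lq = 1.2652 passengers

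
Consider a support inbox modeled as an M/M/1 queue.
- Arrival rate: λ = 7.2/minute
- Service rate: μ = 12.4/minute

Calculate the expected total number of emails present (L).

ρ = λ/μ = 7.2/12.4 = 0.5806
For M/M/1: L = λ/(μ-λ)
L = 7.2/(12.4-7.2) = 7.2/5.20
L = 1.3846 emails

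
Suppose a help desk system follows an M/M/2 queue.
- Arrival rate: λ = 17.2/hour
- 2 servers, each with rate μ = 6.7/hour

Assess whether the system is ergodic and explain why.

Stability requires ρ = λ/(cμ) < 1
ρ = 17.2/(2 × 6.7) = 17.2/13.40 = 1.2836
Since 1.2836 ≥ 1, the system is UNSTABLE.
Need c > λ/μ = 17.2/6.7 = 2.57.
Minimum servers needed: c = 3.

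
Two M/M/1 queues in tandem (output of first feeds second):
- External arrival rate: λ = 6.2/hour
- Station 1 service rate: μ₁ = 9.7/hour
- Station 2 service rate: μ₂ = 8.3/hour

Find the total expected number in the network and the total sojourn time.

By Jackson's theorem, each station behaves as independent M/M/1.
Station 1: ρ₁ = 6.2/9.7 = 0.6392, L₁ = ρ₁/(1-ρ₁) = λ/(μ₁-λ) = 6.2/3.50 = 1.7714
Station 2: ρ₂ = 6.2/8.3 = 0.7470, L₂ = ρ₂/(1-ρ₂) = λ/(μ₂-λ) = 6.2/2.10 = 2.9524
Total: L = L₁ + L₂ = 1.7714 + 2.9524 = 4.7238
W = L/λ = 4.7238/6.2 = 0.7619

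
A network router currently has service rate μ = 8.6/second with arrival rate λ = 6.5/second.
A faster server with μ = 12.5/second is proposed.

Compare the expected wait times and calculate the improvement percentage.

System 1: ρ₁ = 6.5/8.6 = 0.7558, W₁ = 1/(8.6-6.5) = 0.47619
System 2: ρ₂ = 6.5/12.5 = 0.5200, W₂ = 1/(12.5-6.5) = 0.16667
Improvement: (W₁-W₂)/W₁ = (0.47619-0.16667)/0.47619 = 65.00%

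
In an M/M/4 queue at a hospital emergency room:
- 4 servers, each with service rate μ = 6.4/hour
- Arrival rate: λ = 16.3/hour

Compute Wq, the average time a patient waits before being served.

Traffic intensity: ρ = λ/(cμ) = 16.3/(4×6.4) = 0.6367
Since ρ = 0.6367 < 1, system is stable.
Offered load a = λ/μ = cρ = 16.3/6.4 = 2.5469
P₀ = [ Σₙ₌₀^3 aⁿ/n! + a^4/(4!(1-ρ)) ]⁻¹
Σ = a^0/0! + a^1/1! + a^2/2! + a^3/3! = 1.0000 + 2.5469 + 3.2433 + 2.7534 = 9.5436
a^4/(4!(1-ρ)) = 42.0756/(24 × 0.36328) = 4.8259
P₀ = 1/(9.5436 + 4.8259) = 0.06959
Lq = P₀·a^4·ρ / (4!(1-ρ)²) = 0.069592 × 42.0756 × 0.63672 / (24 × 0.13197) = 0.5886
Wq = Lq/λ = 0.5886/16.3 = 0.03611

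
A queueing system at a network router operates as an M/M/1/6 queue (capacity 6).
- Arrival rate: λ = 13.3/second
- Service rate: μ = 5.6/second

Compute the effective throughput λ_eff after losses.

ρ = λ/μ = 13.3/5.6 = 2.3750
P₀ = (1-ρ)/(1-ρ^(K+1)) = (1-2.3750)/(1-2.3750^7) = -1.3750/-425.2313 = 0.003234
P_K = P₀×ρ^K = 0.0032335 × 2.3750^6 = 0.0032335 × 179.4658 = 0.5803
λ_eff = λ(1-P_K) = 13.3 × (1 - 0.58031) = 13.3 × 0.41969 = 5.5819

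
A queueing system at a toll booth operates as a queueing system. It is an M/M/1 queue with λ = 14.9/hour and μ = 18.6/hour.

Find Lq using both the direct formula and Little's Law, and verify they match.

Method 1 (direct): Lq = λ²/(μ(μ-λ)) = 222.01/(18.6 × 3.70) = 3.2260

Method 2 (Little's Law):
W = 1/(μ-λ) = 1/3.70 = 0.27027
Wq = W - 1/μ = 0.27027 - 0.053763 = 0.21651
Lq = λWq = 14.9 × 0.21651 = 3.2260 ✔ (matches Method 1)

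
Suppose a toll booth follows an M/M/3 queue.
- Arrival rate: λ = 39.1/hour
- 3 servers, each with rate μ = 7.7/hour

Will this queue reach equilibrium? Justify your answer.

Stability requires ρ = λ/(cμ) < 1
ρ = 39.1/(3 × 7.7) = 39.1/23.10 = 1.6926
Since 1.6926 ≥ 1, the system is UNSTABLE.
Need c > λ/μ = 39.1/7.7 = 5.08.
Minimum servers needed: c = 6.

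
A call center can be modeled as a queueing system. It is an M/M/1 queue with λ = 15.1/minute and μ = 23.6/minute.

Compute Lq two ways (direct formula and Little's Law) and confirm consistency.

Method 1 (direct): Lq = λ²/(μ(μ-λ)) = 228.01/(23.6 × 8.50) = 1.1366

Method 2 (Little's Law):
W = 1/(μ-λ) = 1/8.50 = 0.117647
Wq = W - 1/μ = 0.117647 - 0.0423729 = 0.07527
Lq = λWq = 15.1 × 0.07527 = 1.1366 ✔ (matches Method 1)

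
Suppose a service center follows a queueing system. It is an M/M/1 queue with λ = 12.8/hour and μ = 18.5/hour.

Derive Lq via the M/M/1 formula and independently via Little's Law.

Method 1 (direct): Lq = λ²/(μ(μ-λ)) = 163.84/(18.5 × 5.70) = 1.5537

Method 2 (Little's Law):
W = 1/(μ-λ) = 1/5.70 = 0.175439
Wq = W - 1/μ = 0.175439 - 0.0540541 = 0.12138
Lq = λWq = 12.8 × 0.12138 = 1.5537 ✔ (matches Method 1)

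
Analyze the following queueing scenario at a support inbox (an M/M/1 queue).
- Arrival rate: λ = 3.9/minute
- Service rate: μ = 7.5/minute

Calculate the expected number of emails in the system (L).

ρ = λ/μ = 3.9/7.5 = 0.5200
For M/M/1: L = λ/(μ-λ)
L = 3.9/(7.5-3.9) = 3.9/3.60
L = 1.0833 emails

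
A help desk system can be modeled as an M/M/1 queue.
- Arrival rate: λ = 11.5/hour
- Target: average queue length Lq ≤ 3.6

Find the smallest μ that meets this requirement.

For M/M/1: Lq = λ²/(μ(μ-λ))
Need Lq ≤ 3.6, i.e. μ(μ-λ) ≥ λ²/3.6
μ² - 11.5μ - 132.25/3.6 ≥ 0  →  μ² - 11.5μ - 36.7361 ≥ 0
Quadratic formula (positive root): μ = [λ + √(λ² + 4×36.7361)]/2
Discriminant: 132.25 + 4×36.7361 = 279.1944, √279.1944 = 16.70911
μ ≥ (11.5 + 16.70911)/2 = 14.1046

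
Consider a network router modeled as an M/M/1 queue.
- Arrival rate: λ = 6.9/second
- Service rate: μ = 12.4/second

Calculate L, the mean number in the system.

ρ = λ/μ = 6.9/12.4 = 0.5565
For M/M/1: L = λ/(μ-λ)
L = 6.9/(12.4-6.9) = 6.9/5.50
L = 1.2545 packets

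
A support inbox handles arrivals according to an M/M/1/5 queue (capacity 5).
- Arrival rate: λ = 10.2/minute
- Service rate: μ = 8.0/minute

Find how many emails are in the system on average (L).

ρ = λ/μ = 10.2/8.0 = 1.2750
P₀ = (1-ρ)/(1-ρ^(K+1)) = (1-1.2750)/(1-1.2750^6) = -0.275000/-3.29597 = 0.08344
P_K = P₀×ρ^K = 0.08344 × 1.2750^5 = 0.08344 × 3.3694 = 0.2811
L = ρ[1 - (K+1)ρ^K + Kρ^(K+1)] / [(1-ρ)(1-ρ^(K+1))]
L = 1.2750 × (1 - 6×3.36939 + 5×4.29597) / ((1 - 1.2750) × (1 - 4.29597)) = 3.1840 emails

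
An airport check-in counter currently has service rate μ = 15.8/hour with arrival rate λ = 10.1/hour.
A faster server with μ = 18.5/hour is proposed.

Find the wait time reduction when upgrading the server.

System 1: ρ₁ = 10.1/15.8 = 0.6392, W₁ = 1/(15.8-10.1) = 0.17544
System 2: ρ₂ = 10.1/18.5 = 0.5459, W₂ = 1/(18.5-10.1) = 0.11905
Improvement: (W₁-W₂)/W₁ = (0.17544-0.11905)/0.17544 = 32.14%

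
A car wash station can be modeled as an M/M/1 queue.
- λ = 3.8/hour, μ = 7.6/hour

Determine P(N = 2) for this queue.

ρ = λ/μ = 3.8/7.6 = 0.5000
P(n) = (1-ρ)ρⁿ
P(2) = (1-0.5000) × 0.5000^2
P(2) = 0.5000 × 0.2500
P(2) = 0.1250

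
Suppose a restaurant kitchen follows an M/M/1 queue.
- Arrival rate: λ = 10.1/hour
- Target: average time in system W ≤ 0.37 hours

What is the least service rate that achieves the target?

For M/M/1: W = 1/(μ-λ)
Need W ≤ 0.37, so 1/(μ-λ) ≤ 0.37
μ - λ ≥ 1/0.37 = 2.7027
μ ≥ 10.1 + 2.7027 = 12.8027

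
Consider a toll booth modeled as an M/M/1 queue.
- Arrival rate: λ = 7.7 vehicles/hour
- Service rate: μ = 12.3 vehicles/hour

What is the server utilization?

Server utilization: ρ = λ/μ
ρ = 7.7/12.3 = 0.6260
The server is busy 62.60% of the time.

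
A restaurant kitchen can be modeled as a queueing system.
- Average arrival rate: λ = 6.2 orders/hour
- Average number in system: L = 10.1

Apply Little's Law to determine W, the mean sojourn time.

Little's Law: L = λW, so W = L/λ
W = 10.1/6.2 = 1.6290 hours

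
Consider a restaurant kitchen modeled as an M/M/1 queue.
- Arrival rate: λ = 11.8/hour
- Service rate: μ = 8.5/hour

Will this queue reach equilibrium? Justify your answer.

Stability requires ρ = λ/(cμ) < 1
ρ = 11.8/(1 × 8.5) = 11.8/8.50 = 1.3882
Since 1.3882 ≥ 1, the system is UNSTABLE.
Queue grows without bound. Need μ > λ = 11.8.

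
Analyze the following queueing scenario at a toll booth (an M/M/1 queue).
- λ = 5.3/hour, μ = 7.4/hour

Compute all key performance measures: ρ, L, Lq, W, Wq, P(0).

Step 1: ρ = λ/μ = 5.3/7.4 = 0.7162
Step 2: L = λ/(μ-λ) = 5.3/2.10 = 2.5238
Step 3: Lq = λ²/(μ(μ-λ)) = 28.09/(7.4×2.10) = 1.8076
Step 4: W = 1/(μ-λ) = 1/2.10 = 0.47619
Step 5: Wq = λ/(μ(μ-λ)) = 5.3/(7.4×2.10) = 0.3411
Step 6: P(0) = 1-ρ = 0.2838
Verify: L = λW = 5.3×0.47619 = 2.5238 ✔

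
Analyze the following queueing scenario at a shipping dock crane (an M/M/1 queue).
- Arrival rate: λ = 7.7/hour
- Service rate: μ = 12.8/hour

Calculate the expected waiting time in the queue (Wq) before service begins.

First, compute utilization: ρ = λ/μ = 7.7/12.8 = 0.6016
For M/M/1: Wq = λ/(μ(μ-λ))
Wq = 7.7/(12.8 × (12.8-7.7))
Wq = 7.7/(12.8 × 5.10)
Wq = 0.1180 hours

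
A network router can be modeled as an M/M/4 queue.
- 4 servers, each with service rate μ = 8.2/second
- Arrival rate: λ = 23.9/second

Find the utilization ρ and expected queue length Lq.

Traffic intensity: ρ = λ/(cμ) = 23.9/(4×8.2) = 0.7287
Since ρ = 0.7287 < 1, system is stable.
Offered load a = λ/μ = cρ = 23.9/8.2 = 2.9146
P₀ = [ Σₙ₌₀^3 aⁿ/n! + a^4/(4!(1-ρ)) ]⁻¹
Σ = a^0/0! + a^1/1! + a^2/2! + a^3/3! = 1.00000 + 2.91463 + 4.24755 + 4.12668 = 12.2889
a^4/(4!(1-ρ)) = 72.1666/(24 × 0.27134) = 11.0818
P₀ = 1/(12.2889 + 11.0818) = 0.04279
Lq = P₀·a^4·ρ / (4!(1-ρ)²) = 0.0427888 × 72.1666 × 0.728659 / (24 × 0.0736262) = 1.2733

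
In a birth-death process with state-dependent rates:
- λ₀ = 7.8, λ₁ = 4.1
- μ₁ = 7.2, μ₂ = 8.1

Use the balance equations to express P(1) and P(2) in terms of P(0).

Balance equations:
State 0: λ₀P₀ = μ₁P₁ → P₁ = (λ₀/μ₁)P₀ = (7.8/7.2)P₀ = 1.0833P₀
State 1: P₂ = (λ₀λ₁)/(μ₁μ₂)P₀ = (7.8×4.1)/(7.2×8.1)P₀ = 0.5484P₀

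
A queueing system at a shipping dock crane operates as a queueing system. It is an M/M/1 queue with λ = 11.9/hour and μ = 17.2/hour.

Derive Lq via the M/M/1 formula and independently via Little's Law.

Method 1 (direct): Lq = λ²/(μ(μ-λ)) = 141.61/(17.2 × 5.30) = 1.5534

Method 2 (Little's Law):
W = 1/(μ-λ) = 1/5.30 = 0.18868
Wq = W - 1/μ = 0.18868 - 0.058140 = 0.13054
Lq = λWq = 11.9 × 0.13054 = 1.5534 ✔ (matches Method 1)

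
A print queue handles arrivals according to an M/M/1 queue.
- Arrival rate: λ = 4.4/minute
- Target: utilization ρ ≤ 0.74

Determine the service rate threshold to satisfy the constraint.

ρ = λ/μ, so μ = λ/ρ
μ ≥ 4.4/0.74 = 5.9459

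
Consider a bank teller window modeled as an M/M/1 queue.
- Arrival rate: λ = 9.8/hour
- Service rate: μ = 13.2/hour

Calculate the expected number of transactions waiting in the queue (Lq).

ρ = λ/μ = 9.8/13.2 = 0.7424
For M/M/1: Lq = λ²/(μ(μ-λ))
Lq = 96.04/(13.2 × 3.40)
Lq = 2.1399 transactions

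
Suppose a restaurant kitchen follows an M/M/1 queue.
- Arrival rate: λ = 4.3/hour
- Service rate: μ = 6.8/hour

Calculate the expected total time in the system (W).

First, compute utilization: ρ = λ/μ = 4.3/6.8 = 0.6324
For M/M/1: W = 1/(μ-λ)
W = 1/(6.8-4.3) = 1/2.50
W = 0.4000 hours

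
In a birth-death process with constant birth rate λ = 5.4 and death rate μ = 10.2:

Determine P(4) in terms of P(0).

For constant rates: P(n)/P(0) = (λ/μ)^n
P(4)/P(0) = (5.4/10.2)^4 = 0.529412^4 = 0.07856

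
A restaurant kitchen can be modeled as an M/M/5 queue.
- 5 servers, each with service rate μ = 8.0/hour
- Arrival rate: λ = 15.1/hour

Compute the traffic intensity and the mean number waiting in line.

Traffic intensity: ρ = λ/(cμ) = 15.1/(5×8.0) = 0.3775
Since ρ = 0.3775 < 1, system is stable.
Offered load a = λ/μ = cρ = 15.1/8.0 = 1.8875
P₀ = [ Σₙ₌₀^4 aⁿ/n! + a^5/(5!(1-ρ)) ]⁻¹
Σ = a^0/0! + a^1/1! + a^2/2! + a^3/3! + a^4/4! = 1.00000 + 1.88750 + 1.78133 + 1.12075 + 0.528855 = 6.3184
a^5/(5!(1-ρ)) = 23.9571/(120 × 0.6225) = 0.3207
P₀ = 1/(6.3184 + 0.3207) = 0.1506
Lq = P₀·a^5·ρ / (5!(1-ρ)²) = 0.1506 × 23.9571 × 0.3775 / (120 × 0.3875) = 0.02929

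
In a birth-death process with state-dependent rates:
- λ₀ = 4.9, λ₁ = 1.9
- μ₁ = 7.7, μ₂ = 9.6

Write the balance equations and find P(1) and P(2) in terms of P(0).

Balance equations:
State 0: λ₀P₀ = μ₁P₁ → P₁ = (λ₀/μ₁)P₀ = (4.9/7.7)P₀ = 0.6364P₀
State 1: P₂ = (λ₀λ₁)/(μ₁μ₂)P₀ = (4.9×1.9)/(7.7×9.6)P₀ = 0.1259P₀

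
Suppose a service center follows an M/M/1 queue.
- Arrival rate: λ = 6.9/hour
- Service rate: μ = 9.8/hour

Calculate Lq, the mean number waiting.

ρ = λ/μ = 6.9/9.8 = 0.7041
For M/M/1: Lq = λ²/(μ(μ-λ))
Lq = 47.61/(9.8 × 2.90)
Lq = 1.6752 customers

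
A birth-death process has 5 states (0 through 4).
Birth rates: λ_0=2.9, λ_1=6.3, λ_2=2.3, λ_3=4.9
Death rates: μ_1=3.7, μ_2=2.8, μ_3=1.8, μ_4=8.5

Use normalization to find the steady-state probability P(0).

Ratios P(n)/P(0) = (λ₀···λₙ₋₁)/(μ₁···μₙ):
P(1)/P(0) = (2.9)/(3.7) = 0.7838
P(2)/P(0) = (2.9×6.3)/(3.7×2.8) = 1.7635
P(3)/P(0) = (2.9×6.3×2.3)/(3.7×2.8×1.8) = 2.2534
P(4)/P(0) = (2.9×6.3×2.3×4.9)/(3.7×2.8×1.8×8.5) = 1.2990

Normalization: ∑ P(n) = 1
P(0) × (1.0000 + 0.7838 + 1.7635 + 2.2534 + 1.2990) = 1
P(0) × 7.0997 = 1
P(0) = 1/7.0997 = 0.1409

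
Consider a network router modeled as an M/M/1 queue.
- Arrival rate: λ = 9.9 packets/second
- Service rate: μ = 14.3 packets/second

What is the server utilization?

Server utilization: ρ = λ/μ
ρ = 9.9/14.3 = 0.6923
The server is busy 69.23% of the time.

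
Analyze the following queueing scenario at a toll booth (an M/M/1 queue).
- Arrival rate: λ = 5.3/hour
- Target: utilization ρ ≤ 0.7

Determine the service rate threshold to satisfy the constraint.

ρ = λ/μ, so μ = λ/ρ
μ ≥ 5.3/0.7 = 7.5714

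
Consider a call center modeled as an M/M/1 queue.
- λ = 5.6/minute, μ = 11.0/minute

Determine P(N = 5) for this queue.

ρ = λ/μ = 5.6/11.0 = 0.5091
P(n) = (1-ρ)ρⁿ
P(5) = (1-0.5091) × 0.5091^5
P(5) = 0.4909 × 0.03420
P(5) = 0.01679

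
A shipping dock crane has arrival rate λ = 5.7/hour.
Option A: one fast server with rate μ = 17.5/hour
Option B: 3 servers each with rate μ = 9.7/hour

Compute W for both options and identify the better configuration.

Option A: single server μ = 17.5 (M/M/1)
  ρ_A = 5.7/17.5 = 0.3257
  W_A = 1/(μ-λ) = 1/(17.5-5.7) = 1/11.80 = 0.08475

Option B: 3 servers μ = 9.7 (M/M/3)
  ρ_B = λ/(cμ) = 5.7/(3×9.7) = 0.1959
  Offered load a = λ/μ = cρ = 5.7/9.7 = 0.5876
  P₀ = [ Σₙ₌₀^2 aⁿ/n! + a^3/(3!(1-ρ)) ]⁻¹
  Σ = a^0/0! + a^1/1! + a^2/2! = 1.0000 + 0.5876 + 0.1727 = 1.7603
  a^3/(3!(1-ρ)) = 0.2029/(6 × 0.8041) = 0.04206
  P₀ = 1/(1.7603 + 0.04206) = 0.5548
  Lq = P₀·a^3·ρ / (3!(1-ρ)²) = 0.5548 × 0.2029 × 0.1959 / (6 × 0.6466) = 0.005684
  Wq_B = Lq/λ = 0.005684/5.7 = 0.0009972
  W_B = Wq_B + 1/μ = 0.0009972 + 0.1031 = 0.1041

Since W_A = 0.08475 < W_B = 0.1041, Option A (single fast server) has the shorter time in system.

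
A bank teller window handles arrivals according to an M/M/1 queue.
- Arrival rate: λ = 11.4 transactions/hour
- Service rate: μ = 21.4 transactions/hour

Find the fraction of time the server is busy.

Server utilization: ρ = λ/μ
ρ = 11.4/21.4 = 0.5327
The server is busy 53.27% of the time.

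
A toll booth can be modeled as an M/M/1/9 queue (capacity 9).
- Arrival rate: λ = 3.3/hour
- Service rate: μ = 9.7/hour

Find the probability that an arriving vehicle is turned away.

ρ = λ/μ = 3.3/9.7 = 0.34021
P₀ = (1-ρ)/(1-ρ^(K+1)) = (1-0.34021)/(1-0.34021^10) = 0.6598/1.0000 = 0.6598
P_K = P₀×ρ^K = 0.65980 × 0.34021^9 = 0.65980 × 0.000061055 = 0.00004028
Blocking probability = 0.004028%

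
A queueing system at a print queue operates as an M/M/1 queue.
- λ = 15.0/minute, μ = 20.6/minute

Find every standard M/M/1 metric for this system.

Step 1: ρ = λ/μ = 15.0/20.6 = 0.7282
Step 2: L = λ/(μ-λ) = 15.0/5.60 = 2.6786
Step 3: Lq = λ²/(μ(μ-λ)) = 225.00/(20.6×5.60) = 1.9504
Step 4: W = 1/(μ-λ) = 1/5.60 = 0.178571
Step 5: Wq = λ/(μ(μ-λ)) = 15.0/(20.6×5.60) = 0.1300
Step 6: P(0) = 1-ρ = 0.2718
Verify: L = λW = 15.0×0.178571 = 2.6786 ✔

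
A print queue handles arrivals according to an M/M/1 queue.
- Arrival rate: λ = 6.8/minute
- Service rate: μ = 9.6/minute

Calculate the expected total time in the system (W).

First, compute utilization: ρ = λ/μ = 6.8/9.6 = 0.7083
For M/M/1: W = 1/(μ-λ)
W = 1/(9.6-6.8) = 1/2.80
W = 0.3571 minutes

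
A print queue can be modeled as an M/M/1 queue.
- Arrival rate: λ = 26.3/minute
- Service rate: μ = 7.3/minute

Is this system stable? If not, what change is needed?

Stability requires ρ = λ/(cμ) < 1
ρ = 26.3/(1 × 7.3) = 26.3/7.30 = 3.6027
Since 3.6027 ≥ 1, the system is UNSTABLE.
Queue grows without bound. Need μ > λ = 26.3.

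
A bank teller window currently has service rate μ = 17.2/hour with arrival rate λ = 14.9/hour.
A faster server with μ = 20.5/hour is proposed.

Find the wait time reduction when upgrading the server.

System 1: ρ₁ = 14.9/17.2 = 0.8663, W₁ = 1/(17.2-14.9) = 0.43478
System 2: ρ₂ = 14.9/20.5 = 0.7268, W₂ = 1/(20.5-14.9) = 0.17857
Improvement: (W₁-W₂)/W₁ = (0.43478-0.17857)/0.43478 = 58.93%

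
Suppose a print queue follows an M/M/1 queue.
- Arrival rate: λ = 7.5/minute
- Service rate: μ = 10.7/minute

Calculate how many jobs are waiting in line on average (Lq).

ρ = λ/μ = 7.5/10.7 = 0.7009
For M/M/1: Lq = λ²/(μ(μ-λ))
Lq = 56.25/(10.7 × 3.20)
Lq = 1.6428 jobs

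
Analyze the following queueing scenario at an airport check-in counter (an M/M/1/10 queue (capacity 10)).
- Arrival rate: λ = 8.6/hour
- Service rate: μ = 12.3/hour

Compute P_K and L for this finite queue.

ρ = λ/μ = 8.6/12.3 = 0.699187
P₀ = (1-ρ)/(1-ρ^(K+1)) = (1-0.699187)/(1-0.699187^11) = 0.3008/0.9805 = 0.3068
P_K = P₀×ρ^K = 0.3068 × 0.699187^10 = 0.3068 × 0.02792 = 0.008566
Blocking probability P_10 = 0.008566 (0.86%)
L = ρ[1 - (K+1)ρ^K + Kρ^(K+1)] / [(1-ρ)(1-ρ^(K+1))]
L = 0.699187 × (1 - 11×0.02792 + 10×0.01952) / ((1 - 0.699187) × (1 - 0.01952)) = 2.1053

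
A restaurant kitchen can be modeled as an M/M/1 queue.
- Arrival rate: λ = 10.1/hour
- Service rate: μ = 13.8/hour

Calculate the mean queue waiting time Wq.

First, compute utilization: ρ = λ/μ = 10.1/13.8 = 0.7319
For M/M/1: Wq = λ/(μ(μ-λ))
Wq = 10.1/(13.8 × (13.8-10.1))
Wq = 10.1/(13.8 × 3.70)
Wq = 0.1978 hours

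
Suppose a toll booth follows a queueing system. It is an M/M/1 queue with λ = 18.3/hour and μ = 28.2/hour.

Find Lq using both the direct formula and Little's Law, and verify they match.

Method 1 (direct): Lq = λ²/(μ(μ-λ)) = 334.89/(28.2 × 9.90) = 1.1995

Method 2 (Little's Law):
W = 1/(μ-λ) = 1/9.90 = 0.10101
Wq = W - 1/μ = 0.10101 - 0.035461 = 0.065549
Lq = λWq = 18.3 × 0.065549 = 1.1995 ✔ (matches Method 1)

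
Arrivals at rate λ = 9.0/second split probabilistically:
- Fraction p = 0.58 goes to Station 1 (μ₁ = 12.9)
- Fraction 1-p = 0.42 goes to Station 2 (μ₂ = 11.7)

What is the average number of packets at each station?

Effective rates: λ₁ = 9.0×0.58 = 5.22, λ₂ = 9.0×0.42 = 3.78
Station 1: ρ₁ = 5.22/12.9 = 0.40465, L₁ = ρ₁/(1-ρ₁) = 0.40465/(1-0.40465) = 0.6797
Station 2: ρ₂ = 3.78/11.7 = 0.3231, L₂ = ρ₂/(1-ρ₂) = 0.3231/(1-0.3231) = 0.4773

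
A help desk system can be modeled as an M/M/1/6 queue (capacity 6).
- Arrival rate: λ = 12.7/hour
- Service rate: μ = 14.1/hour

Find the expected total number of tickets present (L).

ρ = λ/μ = 12.7/14.1 = 0.90071
P₀ = (1-ρ)/(1-ρ^(K+1)) = (1-0.90071)/(1-0.90071^7) = 0.09929/0.5191 = 0.1913
P_K = P₀×ρ^K = 0.19129 × 0.90071^6 = 0.19129 × 0.53396 = 0.1021
L = ρ[1 - (K+1)ρ^K + Kρ^(K+1)] / [(1-ρ)(1-ρ^(K+1))]
L = 0.90071 × (1 - 7×0.533961 + 6×0.480944) / ((1 - 0.90071) × (1 - 0.480944)) = 2.5855 tickets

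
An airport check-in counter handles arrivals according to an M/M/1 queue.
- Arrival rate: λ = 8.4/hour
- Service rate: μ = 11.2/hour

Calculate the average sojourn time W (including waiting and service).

First, compute utilization: ρ = λ/μ = 8.4/11.2 = 0.7500
For M/M/1: W = 1/(μ-λ)
W = 1/(11.2-8.4) = 1/2.80
W = 0.3571 hours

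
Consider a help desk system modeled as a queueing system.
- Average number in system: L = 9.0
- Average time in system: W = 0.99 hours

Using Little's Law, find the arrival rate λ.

Little's Law: L = λW, so λ = L/W
λ = 9.0/0.99 = 9.0909 tickets/hour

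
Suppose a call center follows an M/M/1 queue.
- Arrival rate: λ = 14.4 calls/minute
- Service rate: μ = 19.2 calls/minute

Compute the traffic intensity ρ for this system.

Server utilization: ρ = λ/μ
ρ = 14.4/19.2 = 0.7500
The server is busy 75.00% of the time.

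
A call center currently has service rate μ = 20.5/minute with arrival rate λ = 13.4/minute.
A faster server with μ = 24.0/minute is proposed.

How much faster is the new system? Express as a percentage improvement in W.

System 1: ρ₁ = 13.4/20.5 = 0.6537, W₁ = 1/(20.5-13.4) = 0.14085
System 2: ρ₂ = 13.4/24.0 = 0.5583, W₂ = 1/(24.0-13.4) = 0.094340
Improvement: (W₁-W₂)/W₁ = (0.14085-0.094340)/0.14085 = 33.02%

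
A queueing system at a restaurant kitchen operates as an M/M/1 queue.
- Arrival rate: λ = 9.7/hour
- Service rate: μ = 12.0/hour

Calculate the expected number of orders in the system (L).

ρ = λ/μ = 9.7/12.0 = 0.8083
For M/M/1: L = λ/(μ-λ)
L = 9.7/(12.0-9.7) = 9.7/2.30
L = 4.2174 orders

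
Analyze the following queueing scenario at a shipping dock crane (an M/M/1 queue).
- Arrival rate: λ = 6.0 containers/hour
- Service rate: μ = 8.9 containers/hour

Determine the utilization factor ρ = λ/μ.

Server utilization: ρ = λ/μ
ρ = 6.0/8.9 = 0.6742
The server is busy 67.42% of the time.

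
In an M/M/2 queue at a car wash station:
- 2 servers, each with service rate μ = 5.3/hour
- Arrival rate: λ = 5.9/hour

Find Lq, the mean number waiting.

Traffic intensity: ρ = λ/(cμ) = 5.9/(2×5.3) = 0.5566
Since ρ = 0.5566 < 1, system is stable.
Offered load a = λ/μ = cρ = 5.9/5.3 = 1.1132
P₀ = [ Σₙ₌₀^1 aⁿ/n! + a^2/(2!(1-ρ)) ]⁻¹
Σ = a^0/0! + a^1/1! = 1.0000 + 1.1132 = 2.1132
a^2/(2!(1-ρ)) = 1.2392/(2 × 0.4434) = 1.3974
P₀ = 1/(2.11321 + 1.39743) = 0.2848
Lq = P₀·a^2·ρ / (2!(1-ρ)²) = 0.28485 × 1.2392 × 0.55660 / (2 × 0.19660) = 0.4997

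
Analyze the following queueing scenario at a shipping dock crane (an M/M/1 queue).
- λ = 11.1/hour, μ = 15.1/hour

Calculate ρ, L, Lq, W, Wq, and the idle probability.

Step 1: ρ = λ/μ = 11.1/15.1 = 0.7351
Step 2: L = λ/(μ-λ) = 11.1/4.00 = 2.7750
Step 3: Lq = λ²/(μ(μ-λ)) = 123.21/(15.1×4.00) = 2.0399
Step 4: W = 1/(μ-λ) = 1/4.00 = 0.2500
Step 5: Wq = λ/(μ(μ-λ)) = 11.1/(15.1×4.00) = 0.1838
Step 6: P(0) = 1-ρ = 0.2649
Verify: L = λW = 11.1×0.2500 = 2.7750 ✔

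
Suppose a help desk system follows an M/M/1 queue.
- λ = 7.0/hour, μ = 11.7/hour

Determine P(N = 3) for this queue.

ρ = λ/μ = 7.0/11.7 = 0.5983
P(n) = (1-ρ)ρⁿ
P(3) = (1-0.5983) × 0.5983^3
P(3) = 0.40170 × 0.21417
P(3) = 0.08603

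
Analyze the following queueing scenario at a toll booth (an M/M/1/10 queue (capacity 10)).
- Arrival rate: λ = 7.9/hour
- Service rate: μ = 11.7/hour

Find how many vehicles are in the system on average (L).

ρ = λ/μ = 7.9/11.7 = 0.675214
P₀ = (1-ρ)/(1-ρ^(K+1)) = (1-0.675214)/(1-0.675214^11) = 0.3248/0.9867 = 0.3292
P_K = P₀×ρ^K = 0.32916 × 0.675214^10 = 0.32916 × 0.019698 = 0.006484
L = ρ[1 - (K+1)ρ^K + Kρ^(K+1)] / [(1-ρ)(1-ρ^(K+1))]
L = 0.675214 × (1 - 11×0.019698 + 10×0.013300) / ((1 - 0.675214) × (1 - 0.013300)) = 1.9307 vehicles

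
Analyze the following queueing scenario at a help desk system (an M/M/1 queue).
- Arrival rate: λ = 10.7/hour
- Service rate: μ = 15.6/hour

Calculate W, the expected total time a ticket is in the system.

First, compute utilization: ρ = λ/μ = 10.7/15.6 = 0.6859
For M/M/1: W = 1/(μ-λ)
W = 1/(15.6-10.7) = 1/4.90
W = 0.2041 hours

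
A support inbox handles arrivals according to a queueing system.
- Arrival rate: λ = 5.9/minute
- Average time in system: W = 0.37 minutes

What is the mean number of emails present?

Little's Law: L = λW
L = 5.9 × 0.37 = 2.1830 emails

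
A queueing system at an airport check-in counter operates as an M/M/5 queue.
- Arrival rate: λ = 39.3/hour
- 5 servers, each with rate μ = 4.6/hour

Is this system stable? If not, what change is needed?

Stability requires ρ = λ/(cμ) < 1
ρ = 39.3/(5 × 4.6) = 39.3/23.00 = 1.7087
Since 1.7087 ≥ 1, the system is UNSTABLE.
Need c > λ/μ = 39.3/4.6 = 8.54.
Minimum servers needed: c = 9.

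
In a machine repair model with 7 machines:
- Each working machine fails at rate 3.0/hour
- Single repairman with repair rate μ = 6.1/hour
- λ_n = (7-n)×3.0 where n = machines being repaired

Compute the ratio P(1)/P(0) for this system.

P(1)/P(0) = ∏_{i=0}^{1-1} λ_i/μ_{i+1}
= (7-0)×3.0/6.1
= 3.4426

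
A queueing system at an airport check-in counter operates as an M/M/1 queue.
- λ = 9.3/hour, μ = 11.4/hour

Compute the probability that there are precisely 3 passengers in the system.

ρ = λ/μ = 9.3/11.4 = 0.8158
P(n) = (1-ρ)ρⁿ
P(3) = (1-0.8158) × 0.8158^3
P(3) = 0.1842 × 0.5429
P(3) = 0.1000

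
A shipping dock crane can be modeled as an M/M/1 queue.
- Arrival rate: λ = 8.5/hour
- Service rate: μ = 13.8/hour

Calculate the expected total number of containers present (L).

ρ = λ/μ = 8.5/13.8 = 0.6159
For M/M/1: L = λ/(μ-λ)
L = 8.5/(13.8-8.5) = 8.5/5.30
L = 1.6038 containers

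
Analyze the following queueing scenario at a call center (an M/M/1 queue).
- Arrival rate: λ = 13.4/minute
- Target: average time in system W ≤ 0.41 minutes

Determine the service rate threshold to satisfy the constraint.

For M/M/1: W = 1/(μ-λ)
Need W ≤ 0.41, so 1/(μ-λ) ≤ 0.41
μ - λ ≥ 1/0.41 = 2.4390
μ ≥ 13.4 + 2.4390 = 15.8390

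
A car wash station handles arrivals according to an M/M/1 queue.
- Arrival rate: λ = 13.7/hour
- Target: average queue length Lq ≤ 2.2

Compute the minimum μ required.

For M/M/1: Lq = λ²/(μ(μ-λ))
Need Lq ≤ 2.2, i.e. μ(μ-λ) ≥ λ²/2.2
μ² - 13.7μ - 187.69/2.2 ≥ 0  →  μ² - 13.7μ - 85.313636 ≥ 0
Quadratic formula (positive root): μ = [λ + √(λ² + 4×85.313636)]/2
Discriminant: 187.69 + 4×85.313636 = 528.9445, √528.9445 = 22.9988
μ ≥ (13.7 + 22.9988)/2 = 18.3494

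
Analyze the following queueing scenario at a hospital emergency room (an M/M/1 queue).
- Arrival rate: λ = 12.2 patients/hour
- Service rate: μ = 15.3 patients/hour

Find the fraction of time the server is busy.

Server utilization: ρ = λ/μ
ρ = 12.2/15.3 = 0.7974
The server is busy 79.74% of the time.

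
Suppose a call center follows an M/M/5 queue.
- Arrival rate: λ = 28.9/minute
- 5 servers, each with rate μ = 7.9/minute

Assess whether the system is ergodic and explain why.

Stability requires ρ = λ/(cμ) < 1
ρ = 28.9/(5 × 7.9) = 28.9/39.50 = 0.7316
Since 0.7316 < 1, the system is STABLE.
The servers are busy 73.16% of the time.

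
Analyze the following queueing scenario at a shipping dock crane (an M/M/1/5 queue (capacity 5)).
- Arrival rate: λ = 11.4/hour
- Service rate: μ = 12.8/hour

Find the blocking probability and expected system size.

ρ = λ/μ = 11.4/12.8 = 0.890625
P₀ = (1-ρ)/(1-ρ^(K+1)) = (1-0.890625)/(1-0.890625^6) = 0.109375/0.500921 = 0.2183
P_K = P₀×ρ^K = 0.21835 × 0.890625^5 = 0.21835 × 0.56037 = 0.1224
Blocking probability P_5 = 0.1224 (12.24%)
L = ρ[1 - (K+1)ρ^K + Kρ^(K+1)] / [(1-ρ)(1-ρ^(K+1))]
L = 0.890625 × (1 - 6×0.56037 + 5×0.49908) / ((1 - 0.890625) × (1 - 0.49908)) = 2.1649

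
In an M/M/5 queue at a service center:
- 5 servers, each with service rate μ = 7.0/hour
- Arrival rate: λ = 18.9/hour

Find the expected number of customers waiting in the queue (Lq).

Traffic intensity: ρ = λ/(cμ) = 18.9/(5×7.0) = 0.5400
Since ρ = 0.5400 < 1, system is stable.
Offered load a = λ/μ = cρ = 18.9/7.0 = 2.7000
P₀ = [ Σₙ₌₀^4 aⁿ/n! + a^5/(5!(1-ρ)) ]⁻¹
Σ = a^0/0! + a^1/1! + a^2/2! + a^3/3! + a^4/4! = 1.0000 + 2.7000 + 3.6450 + 3.2805 + 2.2143 = 12.8398
a^5/(5!(1-ρ)) = 143.4891/(120 × 0.4600) = 2.5994
P₀ = 1/(12.8398 + 2.5994) = 0.06477
Lq = P₀·a^5·ρ / (5!(1-ρ)²) = 0.06477 × 143.4891 × 0.5400 / (120 × 0.2116) = 0.1976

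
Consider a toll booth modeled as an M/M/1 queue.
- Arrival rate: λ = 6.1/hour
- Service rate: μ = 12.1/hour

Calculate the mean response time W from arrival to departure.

First, compute utilization: ρ = λ/μ = 6.1/12.1 = 0.5041
For M/M/1: W = 1/(μ-λ)
W = 1/(12.1-6.1) = 1/6.00
W = 0.1667 hours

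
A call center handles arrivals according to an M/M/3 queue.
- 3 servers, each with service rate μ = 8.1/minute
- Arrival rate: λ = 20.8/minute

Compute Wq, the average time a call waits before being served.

Traffic intensity: ρ = λ/(cμ) = 20.8/(3×8.1) = 0.8560
Since ρ = 0.8560 < 1, system is stable.
Offered load a = λ/μ = cρ = 20.8/8.1 = 2.5679
P₀ = [ Σₙ₌₀^2 aⁿ/n! + a^3/(3!(1-ρ)) ]⁻¹
Σ = a^0/0! + a^1/1! + a^2/2! = 1.0000 + 2.5679 + 3.2971 = 6.8650
a^3/(3!(1-ρ)) = 16.9330/(6 × 0.144033) = 19.5939
P₀ = 1/(6.8650 + 19.5939) = 0.03779
Lq = P₀·a^3·ρ / (3!(1-ρ)²) = 0.0377945 × 16.9330 × 0.855967 / (6 × 0.0207455) = 4.4009
Wq = Lq/λ = 4.4009/20.8 = 0.2116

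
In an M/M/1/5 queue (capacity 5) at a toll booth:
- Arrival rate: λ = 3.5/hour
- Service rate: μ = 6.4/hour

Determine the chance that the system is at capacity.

ρ = λ/μ = 3.5/6.4 = 0.54688
P₀ = (1-ρ)/(1-ρ^(K+1)) = (1-0.54688)/(1-0.54688^6) = 0.4531/0.9732 = 0.4656
P_K = P₀×ρ^K = 0.46557 × 0.54688^5 = 0.46557 × 0.048917 = 0.02277
Blocking probability = 2.28%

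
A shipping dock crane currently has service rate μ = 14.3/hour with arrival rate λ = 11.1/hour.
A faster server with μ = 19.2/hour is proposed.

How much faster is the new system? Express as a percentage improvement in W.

System 1: ρ₁ = 11.1/14.3 = 0.7762, W₁ = 1/(14.3-11.1) = 0.31250
System 2: ρ₂ = 11.1/19.2 = 0.5781, W₂ = 1/(19.2-11.1) = 0.12346
Improvement: (W₁-W₂)/W₁ = (0.31250-0.12346)/0.31250 = 60.49%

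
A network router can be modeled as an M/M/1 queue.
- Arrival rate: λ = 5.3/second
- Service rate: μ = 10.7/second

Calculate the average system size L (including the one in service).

ρ = λ/μ = 5.3/10.7 = 0.4953
For M/M/1: L = λ/(μ-λ)
L = 5.3/(10.7-5.3) = 5.3/5.40
L = 0.9815 packets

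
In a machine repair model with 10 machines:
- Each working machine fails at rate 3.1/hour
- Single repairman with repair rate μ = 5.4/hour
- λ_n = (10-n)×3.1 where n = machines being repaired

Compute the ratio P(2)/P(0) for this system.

P(2)/P(0) = ∏_{i=0}^{2-1} λ_i/μ_{i+1}
= (10-0)×3.1/5.4 × (10-1)×3.1/5.4
= 29.6605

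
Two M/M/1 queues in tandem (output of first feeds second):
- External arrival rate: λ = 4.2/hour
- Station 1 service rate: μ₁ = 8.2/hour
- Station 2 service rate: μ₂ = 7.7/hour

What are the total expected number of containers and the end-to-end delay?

By Jackson's theorem, each station behaves as independent M/M/1.
Station 1: ρ₁ = 4.2/8.2 = 0.5122, L₁ = ρ₁/(1-ρ₁) = λ/(μ₁-λ) = 4.2/4.00 = 1.0500
Station 2: ρ₂ = 4.2/7.7 = 0.5455, L₂ = ρ₂/(1-ρ₂) = λ/(μ₂-λ) = 4.2/3.50 = 1.2000
Total: L = L₁ + L₂ = 1.0500 + 1.2000 = 2.2500
W = L/λ = 2.2500/4.2 = 0.5357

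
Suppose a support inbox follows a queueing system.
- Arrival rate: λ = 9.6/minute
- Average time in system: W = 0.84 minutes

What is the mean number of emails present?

Little's Law: L = λW
L = 9.6 × 0.84 = 8.0640 emails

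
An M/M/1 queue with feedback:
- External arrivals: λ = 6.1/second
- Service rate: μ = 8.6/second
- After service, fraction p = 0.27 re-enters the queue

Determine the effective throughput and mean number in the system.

Effective arrival rate: λ_eff = λ/(1-p) = 6.1/(1-0.27) = 6.1/0.73 = 8.3561644
ρ = λ_eff/μ = 8.3561644/8.6 = 0.97164702
L = ρ/(1-ρ) = 0.97164702/(1-0.97164702) = 34.2697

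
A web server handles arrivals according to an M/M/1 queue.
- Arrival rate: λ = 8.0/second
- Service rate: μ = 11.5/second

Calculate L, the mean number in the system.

ρ = λ/μ = 8.0/11.5 = 0.6957
For M/M/1: L = λ/(μ-λ)
L = 8.0/(11.5-8.0) = 8.0/3.50
L = 2.2857 requests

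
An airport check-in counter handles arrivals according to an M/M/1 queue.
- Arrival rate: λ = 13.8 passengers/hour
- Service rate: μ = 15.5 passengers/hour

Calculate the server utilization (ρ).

Server utilization: ρ = λ/μ
ρ = 13.8/15.5 = 0.8903
The server is busy 89.03% of the time.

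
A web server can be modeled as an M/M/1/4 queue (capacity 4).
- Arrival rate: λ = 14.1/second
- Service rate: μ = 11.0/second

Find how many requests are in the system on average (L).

ρ = λ/μ = 14.1/11.0 = 1.28182
P₀ = (1-ρ)/(1-ρ^(K+1)) = (1-1.28182)/(1-1.28182^5) = -0.2818/-2.4605 = 0.1145
P_K = P₀×ρ^K = 0.11454 × 1.28182^4 = 0.11454 × 2.6997 = 0.3092
L = ρ[1 - (K+1)ρ^K + Kρ^(K+1)] / [(1-ρ)(1-ρ^(K+1))]
L = 1.28182 × (1 - 5×2.69965 + 4×3.46047) / ((1 - 1.28182) × (1 - 3.46047)) = 2.4838 requests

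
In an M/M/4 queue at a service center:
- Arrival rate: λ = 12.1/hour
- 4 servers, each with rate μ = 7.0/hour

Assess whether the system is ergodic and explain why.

Stability requires ρ = λ/(cμ) < 1
ρ = 12.1/(4 × 7.0) = 12.1/28.00 = 0.4321
Since 0.4321 < 1, the system is STABLE.
The servers are busy 43.21% of the time.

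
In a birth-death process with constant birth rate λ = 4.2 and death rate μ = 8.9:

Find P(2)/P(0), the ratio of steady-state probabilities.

For constant rates: P(n)/P(0) = (λ/μ)^n
P(2)/P(0) = (4.2/8.9)^2 = 0.4719^2 = 0.2227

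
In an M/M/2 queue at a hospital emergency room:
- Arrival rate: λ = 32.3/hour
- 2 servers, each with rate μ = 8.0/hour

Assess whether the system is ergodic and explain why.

Stability requires ρ = λ/(cμ) < 1
ρ = 32.3/(2 × 8.0) = 32.3/16.00 = 2.0187
Since 2.0187 ≥ 1, the system is UNSTABLE.
Need c > λ/μ = 32.3/8.0 = 4.04.
Minimum servers needed: c = 5.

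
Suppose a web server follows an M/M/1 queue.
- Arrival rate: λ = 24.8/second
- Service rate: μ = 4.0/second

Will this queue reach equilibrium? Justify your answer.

Stability requires ρ = λ/(cμ) < 1
ρ = 24.8/(1 × 4.0) = 24.8/4.00 = 6.2000
Since 6.2000 ≥ 1, the system is UNSTABLE.
Queue grows without bound. Need μ > λ = 24.8.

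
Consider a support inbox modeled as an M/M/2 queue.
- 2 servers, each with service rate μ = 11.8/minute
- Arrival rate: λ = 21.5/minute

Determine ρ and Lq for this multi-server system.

Traffic intensity: ρ = λ/(cμ) = 21.5/(2×11.8) = 0.9110
Since ρ = 0.9110 < 1, system is stable.
Offered load a = λ/μ = cρ = 21.5/11.8 = 1.8220
P₀ = [ Σₙ₌₀^1 aⁿ/n! + a^2/(2!(1-ρ)) ]⁻¹
Σ = a^0/0! + a^1/1! = 1.0000 + 1.8220 = 2.8220
a^2/(2!(1-ρ)) = 3.31981/(2 × 0.0889831) = 18.6542
P₀ = 1/(2.8220 + 18.6542) = 0.04656
Lq = P₀·a^2·ρ / (2!(1-ρ)²) = 0.0465632 × 3.31981 × 0.911017 / (2 × 0.00791798) = 8.8928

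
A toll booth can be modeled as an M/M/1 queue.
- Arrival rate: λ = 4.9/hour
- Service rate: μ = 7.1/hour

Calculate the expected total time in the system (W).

First, compute utilization: ρ = λ/μ = 4.9/7.1 = 0.6901
For M/M/1: W = 1/(μ-λ)
W = 1/(7.1-4.9) = 1/2.20
W = 0.4545 hours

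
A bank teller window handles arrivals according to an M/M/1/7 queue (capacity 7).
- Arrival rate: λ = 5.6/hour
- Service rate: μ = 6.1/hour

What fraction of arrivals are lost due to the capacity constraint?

ρ = λ/μ = 5.6/6.1 = 0.91803
P₀ = (1-ρ)/(1-ρ^(K+1)) = (1-0.91803)/(1-0.91803^8) = 0.08197/0.4955 = 0.1654
P_K = P₀×ρ^K = 0.16543 × 0.91803^7 = 0.16543 × 0.54954 = 0.09091
Blocking probability = 9.09%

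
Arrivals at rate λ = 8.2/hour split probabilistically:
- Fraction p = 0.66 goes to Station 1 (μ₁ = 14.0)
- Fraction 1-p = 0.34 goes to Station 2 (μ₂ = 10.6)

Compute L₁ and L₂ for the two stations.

Effective rates: λ₁ = 8.2×0.66 = 5.412, λ₂ = 8.2×0.34 = 2.788
Station 1: ρ₁ = 5.412/14.0 = 0.38657, L₁ = ρ₁/(1-ρ₁) = 0.38657/(1-0.38657) = 0.6302
Station 2: ρ₂ = 2.788/10.6 = 0.2630, L₂ = ρ₂/(1-ρ₂) = 0.2630/(1-0.2630) = 0.3569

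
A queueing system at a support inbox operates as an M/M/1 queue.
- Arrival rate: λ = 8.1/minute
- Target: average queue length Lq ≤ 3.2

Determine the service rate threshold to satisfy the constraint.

For M/M/1: Lq = λ²/(μ(μ-λ))
Need Lq ≤ 3.2, i.e. μ(μ-λ) ≥ λ²/3.2
μ² - 8.1μ - 65.61/3.2 ≥ 0  →  μ² - 8.1μ - 20.50312 ≥ 0
Quadratic formula (positive root): μ = [λ + √(λ² + 4×20.50312)]/2
Discriminant: 65.61 + 4×20.50312 = 147.6225, √147.6225 = 12.1500
μ ≥ (8.1 + 12.1500)/2 = 10.1250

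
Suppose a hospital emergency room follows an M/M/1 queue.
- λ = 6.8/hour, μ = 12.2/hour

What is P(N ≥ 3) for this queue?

ρ = λ/μ = 6.8/12.2 = 0.5574
P(N ≥ n) = ρⁿ
P(N ≥ 3) = 0.5574^3
P(N ≥ 3) = 0.1732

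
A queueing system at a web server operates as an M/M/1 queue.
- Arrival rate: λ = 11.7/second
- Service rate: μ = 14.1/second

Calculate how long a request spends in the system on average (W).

First, compute utilization: ρ = λ/μ = 11.7/14.1 = 0.8298
For M/M/1: W = 1/(μ-λ)
W = 1/(14.1-11.7) = 1/2.40
W = 0.4167 seconds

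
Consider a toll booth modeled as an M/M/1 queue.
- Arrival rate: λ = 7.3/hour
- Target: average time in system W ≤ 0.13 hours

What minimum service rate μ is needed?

For M/M/1: W = 1/(μ-λ)
Need W ≤ 0.13, so 1/(μ-λ) ≤ 0.13
μ - λ ≥ 1/0.13 = 7.6923
μ ≥ 7.3 + 7.6923 = 14.9923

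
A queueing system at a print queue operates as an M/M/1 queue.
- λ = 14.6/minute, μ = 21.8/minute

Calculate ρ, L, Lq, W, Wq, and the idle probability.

Step 1: ρ = λ/μ = 14.6/21.8 = 0.6697
Step 2: L = λ/(μ-λ) = 14.6/7.20 = 2.0278
Step 3: Lq = λ²/(μ(μ-λ)) = 213.16/(21.8×7.20) = 1.3581
Step 4: W = 1/(μ-λ) = 1/7.20 = 0.13889
Step 5: Wq = λ/(μ(μ-λ)) = 14.6/(21.8×7.20) = 0.09302
Step 6: P(0) = 1-ρ = 0.3303
Verify: L = λW = 14.6×0.13889 = 2.0278 ✔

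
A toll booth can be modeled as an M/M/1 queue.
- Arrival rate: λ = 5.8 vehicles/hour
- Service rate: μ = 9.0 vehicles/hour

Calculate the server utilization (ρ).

Server utilization: ρ = λ/μ
ρ = 5.8/9.0 = 0.6444
The server is busy 64.44% of the time.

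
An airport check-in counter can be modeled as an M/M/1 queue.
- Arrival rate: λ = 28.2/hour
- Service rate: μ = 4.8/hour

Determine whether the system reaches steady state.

Stability requires ρ = λ/(cμ) < 1
ρ = 28.2/(1 × 4.8) = 28.2/4.80 = 5.8750
Since 5.8750 ≥ 1, the system is UNSTABLE.
Queue grows without bound. Need μ > λ = 28.2.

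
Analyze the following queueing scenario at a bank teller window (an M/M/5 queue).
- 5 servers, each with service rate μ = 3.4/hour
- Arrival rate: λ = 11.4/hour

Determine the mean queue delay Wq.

Traffic intensity: ρ = λ/(cμ) = 11.4/(5×3.4) = 0.6706
Since ρ = 0.6706 < 1, system is stable.
Offered load a = λ/μ = cρ = 11.4/3.4 = 3.3529
P₀ = [ Σₙ₌₀^4 aⁿ/n! + a^5/(5!(1-ρ)) ]⁻¹
Σ = a^0/0! + a^1/1! + a^2/2! + a^3/3! + a^4/4! = 1.00000 + 3.35294 + 5.62111 + 6.28241 + 5.26614 = 21.5226
a^5/(5!(1-ρ)) = 423.7695/(120 × 0.32941) = 10.7204
P₀ = 1/(21.5226 + 10.7204) = 0.03101
Lq = P₀·a^5·ρ / (5!(1-ρ)²) = 0.03101 × 423.7695 × 0.6706 / (120 × 0.1085) = 0.6768
Wq = Lq/λ = 0.6768/11.4 = 0.05937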